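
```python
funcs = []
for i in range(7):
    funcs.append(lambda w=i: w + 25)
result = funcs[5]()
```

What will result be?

Step 1: Default argument w=i captures i's value at definition time.
Step 2: funcs[5] was defined when i = 5, so w defaults to 5.
Step 3: result = 5 + 25 = 30 (default arg fixes the late binding issue)

The answer is 30.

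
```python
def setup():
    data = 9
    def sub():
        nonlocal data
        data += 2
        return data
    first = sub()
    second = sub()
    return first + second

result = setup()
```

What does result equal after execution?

Step 1: data starts at 9.
Step 2: First call: data = 9 + 2 = 11, returns 11.
Step 3: Second call: data = 11 + 2 = 13, returns 13.
Step 4: result = 11 + 13 = 24

The answer is 24.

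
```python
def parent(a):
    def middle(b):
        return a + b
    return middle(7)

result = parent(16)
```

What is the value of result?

Step 1: parent(16) passes a = 16.
Step 2: middle(7) has b = 7, reads a = 16 from enclosing.
Step 3: result = 16 + 7 = 23

The answer is 23.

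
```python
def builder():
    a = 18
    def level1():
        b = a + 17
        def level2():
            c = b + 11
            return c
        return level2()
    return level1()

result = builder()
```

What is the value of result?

Step 1: a = 18. b = a + 17 = 35.
Step 2: c = b + 11 = 35 + 11 = 46.
Step 3: result = 46

The answer is 46.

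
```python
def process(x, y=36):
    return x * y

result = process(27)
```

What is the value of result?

Step 1: process(27) uses default y = 36.
Step 2: Returns 27 * 36 = 972.
Step 3: result = 972

The answer is 972.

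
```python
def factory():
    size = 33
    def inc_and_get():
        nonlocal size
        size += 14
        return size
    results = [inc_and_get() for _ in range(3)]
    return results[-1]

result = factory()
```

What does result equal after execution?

Step 1: size = 33.
Step 2: Three calls to inc_and_get(), each adding 14.
Step 3: Last value = 33 + 14 * 3 = 75

The answer is 75.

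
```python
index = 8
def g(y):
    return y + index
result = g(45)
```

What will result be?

Step 1: index = 8 is defined globally.
Step 2: g(45) uses parameter y = 45 and looks up index from global scope = 8.
Step 3: result = 45 + 8 = 53

The answer is 53.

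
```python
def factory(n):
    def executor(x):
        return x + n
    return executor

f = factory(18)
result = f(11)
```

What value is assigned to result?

Step 1: factory(18) creates a closure that captures n = 18.
Step 2: f(11) calls the closure with x = 11, returning 11 + 18 = 29.
Step 3: result = 29

The answer is 29.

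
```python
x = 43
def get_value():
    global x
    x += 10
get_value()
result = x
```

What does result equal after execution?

Step 1: x = 43 globally.
Step 2: get_value() modifies global x: x += 10 = 53.
Step 3: result = 53

The answer is 53.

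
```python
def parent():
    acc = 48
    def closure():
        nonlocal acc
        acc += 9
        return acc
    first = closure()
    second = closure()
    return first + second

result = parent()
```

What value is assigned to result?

Step 1: acc starts at 48.
Step 2: First call: acc = 48 + 9 = 57, returns 57.
Step 3: Second call: acc = 57 + 9 = 66, returns 66.
Step 4: result = 57 + 66 = 123

The answer is 123.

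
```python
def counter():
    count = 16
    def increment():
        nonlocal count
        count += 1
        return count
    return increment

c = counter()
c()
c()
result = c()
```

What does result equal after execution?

Step 1: counter() creates closure with count = 16.
Step 2: Each c() call increments count via nonlocal. After 3 calls: 16 + 3 = 19.
Step 3: result = 19

The answer is 19.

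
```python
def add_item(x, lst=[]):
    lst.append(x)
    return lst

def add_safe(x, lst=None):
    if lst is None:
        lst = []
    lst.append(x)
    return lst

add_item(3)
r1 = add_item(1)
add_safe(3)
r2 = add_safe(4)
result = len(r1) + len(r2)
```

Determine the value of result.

Step 1: add_item shares mutable default: after 2 calls, lst = [3, 1], len = 2.
Step 2: add_safe creates fresh list each time: r2 = [4], len = 1.
Step 3: result = 2 + 1 = 3

The answer is 3.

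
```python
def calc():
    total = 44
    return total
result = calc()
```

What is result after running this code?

Step 1: calc() defines total = 44 in its local scope.
Step 2: return total finds the local variable total = 44.
Step 3: result = 44

The answer is 44.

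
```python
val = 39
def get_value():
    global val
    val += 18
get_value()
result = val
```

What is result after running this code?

Step 1: val = 39 globally.
Step 2: get_value() modifies global val: val += 18 = 57.
Step 3: result = 57

The answer is 57.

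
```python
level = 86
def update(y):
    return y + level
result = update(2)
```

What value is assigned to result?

Step 1: level = 86 is defined globally.
Step 2: update(2) uses parameter y = 2 and looks up level from global scope = 86.
Step 3: result = 2 + 86 = 88

The answer is 88.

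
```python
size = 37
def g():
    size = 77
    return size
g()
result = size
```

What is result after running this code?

Step 1: Global size = 37.
Step 2: g() creates local size = 77 (shadow, not modification).
Step 3: After g() returns, global size is unchanged. result = 37

The answer is 37.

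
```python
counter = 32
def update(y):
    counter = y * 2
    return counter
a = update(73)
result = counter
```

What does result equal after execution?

Step 1: Global counter = 32.
Step 2: update(73) creates local counter = 73 * 2 = 146.
Step 3: Global counter unchanged because no global keyword. result = 32

The answer is 32.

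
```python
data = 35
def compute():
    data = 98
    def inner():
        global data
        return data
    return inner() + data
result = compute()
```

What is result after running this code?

Step 1: Global data = 35. compute() shadows with local data = 98.
Step 2: inner() uses global keyword, so inner() returns global data = 35.
Step 3: compute() returns 35 + 98 = 133

The answer is 133.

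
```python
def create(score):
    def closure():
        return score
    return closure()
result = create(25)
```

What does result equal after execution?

Step 1: create(25) binds parameter score = 25.
Step 2: closure() looks up score in enclosing scope and finds the parameter score = 25.
Step 3: result = 25

The answer is 25.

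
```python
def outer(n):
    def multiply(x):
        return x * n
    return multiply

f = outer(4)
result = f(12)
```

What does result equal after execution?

Step 1: outer(4) returns multiply closure with n = 4.
Step 2: f(12) computes 12 * 4 = 48.
Step 3: result = 48

The answer is 48.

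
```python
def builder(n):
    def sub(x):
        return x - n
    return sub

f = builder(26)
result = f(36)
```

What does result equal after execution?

Step 1: builder(26) creates a closure capturing n = 26.
Step 2: f(36) computes 36 - 26 = 10.
Step 3: result = 10

The answer is 10.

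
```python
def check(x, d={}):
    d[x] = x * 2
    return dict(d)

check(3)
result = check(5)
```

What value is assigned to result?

Step 1: Mutable default dict is shared across calls.
Step 2: First call adds 3: 6. Second call adds 5: 10.
Step 3: result = {3: 6, 5: 10}

The answer is {3: 6, 5: 10}.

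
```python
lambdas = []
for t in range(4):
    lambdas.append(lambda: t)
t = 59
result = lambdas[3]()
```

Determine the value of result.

Step 1: Lambdas capture the variable t by reference, not by value.
Step 2: After the loop, t is reassigned to 59.
Step 3: lambdas[3]() looks up the current t = 59. result = 59

The answer is 59.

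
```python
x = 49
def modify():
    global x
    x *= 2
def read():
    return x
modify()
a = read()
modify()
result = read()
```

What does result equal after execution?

Step 1: x = 49.
Step 2: First modify(): x = 49 * 2 = 98.
Step 3: Second modify(): x = 98 * 2 = 196.
Step 4: read() returns 196

The answer is 196.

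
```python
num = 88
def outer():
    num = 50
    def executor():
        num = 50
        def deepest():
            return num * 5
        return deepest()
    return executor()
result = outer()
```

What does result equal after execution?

Step 1: deepest() looks up num through LEGB: not local, finds num = 50 in enclosing executor().
Step 2: Returns 50 * 5 = 250.
Step 3: result = 250

The answer is 250.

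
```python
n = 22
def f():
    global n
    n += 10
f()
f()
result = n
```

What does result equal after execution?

Step 1: n = 22.
Step 2: First f(): n = 22 + 10 = 32.
Step 3: Second f(): n = 32 + 10 = 42. result = 42

The answer is 42.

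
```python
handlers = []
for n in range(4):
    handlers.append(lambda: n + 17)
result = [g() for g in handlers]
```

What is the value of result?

Step 1: All lambdas capture n by reference. After the loop, n = 3.
Step 2: Each call returns 3 + 17 = 20.
Step 3: result = [20, 20, 20, 20]

The answer is [20, 20, 20, 20].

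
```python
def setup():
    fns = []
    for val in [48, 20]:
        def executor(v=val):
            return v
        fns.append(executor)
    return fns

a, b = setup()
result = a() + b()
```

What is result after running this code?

Step 1: Default argument v=val captures val at each iteration.
Step 2: a() returns 48 (captured at first iteration), b() returns 20 (captured at second).
Step 3: result = 48 + 20 = 68

The answer is 68.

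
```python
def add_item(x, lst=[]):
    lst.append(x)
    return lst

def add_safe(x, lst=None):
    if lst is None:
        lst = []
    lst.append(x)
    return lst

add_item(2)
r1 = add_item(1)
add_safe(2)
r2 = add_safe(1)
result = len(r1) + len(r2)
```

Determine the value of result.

Step 1: add_item shares mutable default: after 2 calls, lst = [2, 1], len = 2.
Step 2: add_safe creates fresh list each time: r2 = [1], len = 1.
Step 3: result = 2 + 1 = 3

The answer is 3.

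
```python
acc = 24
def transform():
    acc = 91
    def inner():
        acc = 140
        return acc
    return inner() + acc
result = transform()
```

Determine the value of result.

Step 1: transform() has local acc = 91. inner() has local acc = 140.
Step 2: inner() returns its local acc = 140.
Step 3: transform() returns 140 + its own acc (91) = 231

The answer is 231.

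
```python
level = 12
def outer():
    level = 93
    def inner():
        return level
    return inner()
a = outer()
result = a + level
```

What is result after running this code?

Step 1: outer() has local level = 93. inner() reads from enclosing.
Step 2: outer() returns 93. Global level = 12 unchanged.
Step 3: result = 93 + 12 = 105

The answer is 105.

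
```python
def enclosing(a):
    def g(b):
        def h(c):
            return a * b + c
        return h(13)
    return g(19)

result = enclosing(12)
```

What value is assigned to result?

Step 1: a = 12, b = 19, c = 13.
Step 2: h() computes a * b + c = 12 * 19 + 13 = 241.
Step 3: result = 241

The answer is 241.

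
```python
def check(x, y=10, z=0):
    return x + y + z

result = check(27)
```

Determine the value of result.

Step 1: check(27) uses defaults y = 10, z = 0.
Step 2: Returns 27 + 10 + 0 = 37.
Step 3: result = 37

The answer is 37.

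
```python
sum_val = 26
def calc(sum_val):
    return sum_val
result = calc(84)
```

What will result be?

Step 1: Global sum_val = 26.
Step 2: calc(84) takes parameter sum_val = 84, which shadows the global.
Step 3: result = 84

The answer is 84.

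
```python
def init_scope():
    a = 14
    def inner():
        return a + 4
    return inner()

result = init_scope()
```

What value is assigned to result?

Step 1: init_scope() defines a = 14.
Step 2: inner() reads a = 14 from enclosing scope, returns 14 + 4 = 18.
Step 3: result = 18

The answer is 18.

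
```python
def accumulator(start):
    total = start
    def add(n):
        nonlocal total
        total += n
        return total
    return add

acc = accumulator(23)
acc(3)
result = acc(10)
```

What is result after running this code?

Step 1: accumulator(23) creates closure with total = 23.
Step 2: First acc(3): total = 23 + 3 = 26.
Step 3: Second acc(10): total = 26 + 10 = 36. result = 36

The answer is 36.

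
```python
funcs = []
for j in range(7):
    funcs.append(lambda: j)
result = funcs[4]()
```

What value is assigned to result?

Step 1: The loop creates 7 lambdas, all referencing the same variable j.
Step 2: After the loop, j = 6 (final value).
Step 3: funcs[4]() looks up j at call time and finds 6. This is the late binding gotcha. result = 6

The answer is 6.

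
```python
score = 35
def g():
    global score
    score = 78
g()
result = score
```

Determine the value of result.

Step 1: score = 35 globally.
Step 2: g() declares global score and sets it to 78.
Step 3: After g(), global score = 78. result = 78

The answer is 78.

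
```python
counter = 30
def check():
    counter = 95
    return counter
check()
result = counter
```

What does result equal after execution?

Step 1: Global counter = 30.
Step 2: check() creates local counter = 95 (shadow, not modification).
Step 3: After check() returns, global counter is unchanged. result = 30

The answer is 30.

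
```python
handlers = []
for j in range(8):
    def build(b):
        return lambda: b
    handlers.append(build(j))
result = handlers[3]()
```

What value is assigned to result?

Step 1: build(j) creates a new scope capturing b = j at call time.
Step 2: handlers[3] = build(3), so its lambda captures b = 3.
Step 3: result = 3 (closure factory fixes late binding)

The answer is 3.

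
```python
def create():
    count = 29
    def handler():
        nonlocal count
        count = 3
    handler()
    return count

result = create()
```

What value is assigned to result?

Step 1: create() sets count = 29.
Step 2: handler() uses nonlocal to reassign count = 3.
Step 3: result = 3

The answer is 3.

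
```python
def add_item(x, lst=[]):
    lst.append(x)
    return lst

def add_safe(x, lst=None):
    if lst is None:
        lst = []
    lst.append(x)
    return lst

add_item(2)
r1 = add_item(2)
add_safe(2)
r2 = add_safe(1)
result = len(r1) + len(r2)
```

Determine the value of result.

Step 1: add_item shares mutable default: after 2 calls, lst = [2, 2], len = 2.
Step 2: add_safe creates fresh list each time: r2 = [1], len = 1.
Step 3: result = 2 + 1 = 3

The answer is 3.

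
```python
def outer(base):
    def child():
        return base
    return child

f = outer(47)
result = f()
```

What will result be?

Step 1: outer(47) creates closure capturing base = 47.
Step 2: f() returns the captured base = 47.
Step 3: result = 47

The answer is 47.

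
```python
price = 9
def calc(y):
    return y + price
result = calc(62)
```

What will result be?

Step 1: price = 9 is defined globally.
Step 2: calc(62) uses parameter y = 62 and looks up price from global scope = 9.
Step 3: result = 62 + 9 = 71

The answer is 71.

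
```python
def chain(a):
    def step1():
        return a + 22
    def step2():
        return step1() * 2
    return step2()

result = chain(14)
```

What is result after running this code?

Step 1: chain(14) captures a = 14.
Step 2: step2() calls step1() which returns 14 + 22 = 36.
Step 3: step2() returns 36 * 2 = 72

The answer is 72.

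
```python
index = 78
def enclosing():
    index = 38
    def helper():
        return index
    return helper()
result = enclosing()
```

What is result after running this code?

Step 1: index = 78 globally, but enclosing() defines index = 38 locally.
Step 2: helper() looks up index. Not in local scope, so checks enclosing scope (enclosing) and finds index = 38.
Step 3: result = 38

The answer is 38.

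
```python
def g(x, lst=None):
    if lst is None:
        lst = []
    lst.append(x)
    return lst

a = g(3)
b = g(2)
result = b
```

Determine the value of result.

Step 1: None default with guard creates a NEW list each call.
Step 2: a = [3] (fresh list). b = [2] (another fresh list).
Step 3: result = [2] (this is the fix for mutable default)

The answer is [2].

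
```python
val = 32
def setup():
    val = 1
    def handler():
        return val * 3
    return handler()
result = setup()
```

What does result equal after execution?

Step 1: setup() shadows global val with val = 1.
Step 2: handler() finds val = 1 in enclosing scope, computes 1 * 3 = 3.
Step 3: result = 3

The answer is 3.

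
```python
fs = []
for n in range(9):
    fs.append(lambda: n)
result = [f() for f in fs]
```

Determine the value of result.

Step 1: All 9 lambdas share the same variable n.
Step 2: After the loop, n = 8.
Step 3: Each call returns 8. result = [8, 8, 8, 8, 8, 8, 8, 8, 8]

The answer is [8, 8, 8, 8, 8, 8, 8, 8, 8].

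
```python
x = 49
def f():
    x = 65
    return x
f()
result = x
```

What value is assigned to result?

Step 1: x = 49 globally.
Step 2: f() creates a LOCAL x = 65 (no global keyword!).
Step 3: The global x is unchanged. result = 49

The answer is 49.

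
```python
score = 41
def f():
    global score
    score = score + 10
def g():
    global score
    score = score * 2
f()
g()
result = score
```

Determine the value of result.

Step 1: score = 41.
Step 2: f() adds 10: score = 41 + 10 = 51.
Step 3: g() doubles: score = 51 * 2 = 102.
Step 4: result = 102

The answer is 102.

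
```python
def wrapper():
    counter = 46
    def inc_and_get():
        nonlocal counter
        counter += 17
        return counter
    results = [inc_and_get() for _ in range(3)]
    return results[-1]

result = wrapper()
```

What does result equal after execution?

Step 1: counter = 46.
Step 2: Three calls to inc_and_get(), each adding 17.
Step 3: Last value = 46 + 17 * 3 = 97

The answer is 97.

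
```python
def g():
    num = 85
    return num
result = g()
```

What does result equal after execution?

Step 1: g() defines num = 85 in its local scope.
Step 2: return num finds the local variable num = 85.
Step 3: result = 85

The answer is 85.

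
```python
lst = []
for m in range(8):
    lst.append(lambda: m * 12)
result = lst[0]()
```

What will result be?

Step 1: All lambdas reference the same variable m (late binding).
Step 2: After the loop, m = 7. Every lambda returns m * 12.
Step 3: lst[0]() = 7 * 12 = 84

The answer is 84.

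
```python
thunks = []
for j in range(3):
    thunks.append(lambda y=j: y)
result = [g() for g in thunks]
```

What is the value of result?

Step 1: Default arg y=j captures j at each iteration.
Step 2: Each lambda has its own default: 0, 1, ..., 2.
Step 3: result = [0, 1, 2]

The answer is [0, 1, 2].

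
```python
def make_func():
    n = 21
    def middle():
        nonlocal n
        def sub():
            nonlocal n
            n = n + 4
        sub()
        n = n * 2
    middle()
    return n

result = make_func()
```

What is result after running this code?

Step 1: n = 21.
Step 2: sub() adds 4: n = 21 + 4 = 25.
Step 3: middle() doubles: n = 25 * 2 = 50.
Step 4: result = 50

The answer is 50.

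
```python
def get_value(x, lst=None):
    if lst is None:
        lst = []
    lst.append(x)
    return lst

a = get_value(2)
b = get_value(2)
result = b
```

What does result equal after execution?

Step 1: None default with guard creates a NEW list each call.
Step 2: a = [2] (fresh list). b = [2] (another fresh list).
Step 3: result = [2] (this is the fix for mutable default)

The answer is [2].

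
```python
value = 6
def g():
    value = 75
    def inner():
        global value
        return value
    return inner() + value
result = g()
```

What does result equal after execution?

Step 1: Global value = 6. g() shadows with local value = 75.
Step 2: inner() uses global keyword, so inner() returns global value = 6.
Step 3: g() returns 6 + 75 = 81

The answer is 81.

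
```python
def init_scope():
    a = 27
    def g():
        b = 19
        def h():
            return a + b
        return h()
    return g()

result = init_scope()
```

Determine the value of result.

Step 1: init_scope() defines a = 27. g() defines b = 19.
Step 2: h() accesses both from enclosing scopes: a = 27, b = 19.
Step 3: result = 27 + 19 = 46

The answer is 46.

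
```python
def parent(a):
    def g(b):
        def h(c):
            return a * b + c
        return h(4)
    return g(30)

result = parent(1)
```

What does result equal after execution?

Step 1: a = 1, b = 30, c = 4.
Step 2: h() computes a * b + c = 1 * 30 + 4 = 34.
Step 3: result = 34

The answer is 34.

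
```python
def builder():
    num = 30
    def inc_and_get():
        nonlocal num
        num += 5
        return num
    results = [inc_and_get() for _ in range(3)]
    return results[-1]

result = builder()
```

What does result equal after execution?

Step 1: num = 30.
Step 2: Three calls to inc_and_get(), each adding 5.
Step 3: Last value = 30 + 5 * 3 = 45

The answer is 45.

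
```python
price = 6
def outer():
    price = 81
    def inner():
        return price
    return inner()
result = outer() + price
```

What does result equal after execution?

Step 1: Global price = 6. outer() shadows with price = 81.
Step 2: inner() returns enclosing price = 81. outer() = 81.
Step 3: result = 81 + global price (6) = 87

The answer is 87.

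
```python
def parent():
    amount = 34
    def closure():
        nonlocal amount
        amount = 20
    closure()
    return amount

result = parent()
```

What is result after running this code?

Step 1: parent() sets amount = 34.
Step 2: closure() uses nonlocal to reassign amount = 20.
Step 3: result = 20

The answer is 20.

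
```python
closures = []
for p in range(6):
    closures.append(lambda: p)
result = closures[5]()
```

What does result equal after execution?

Step 1: The loop creates 6 lambdas, all referencing the same variable p.
Step 2: After the loop, p = 5 (final value).
Step 3: closures[5]() looks up p at call time and finds 5. This is the late binding gotcha. result = 5

The answer is 5.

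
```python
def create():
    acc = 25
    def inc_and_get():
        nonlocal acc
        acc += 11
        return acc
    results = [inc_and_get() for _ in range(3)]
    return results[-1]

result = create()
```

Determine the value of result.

Step 1: acc = 25.
Step 2: Three calls to inc_and_get(), each adding 11.
Step 3: Last value = 25 + 11 * 3 = 58

The answer is 58.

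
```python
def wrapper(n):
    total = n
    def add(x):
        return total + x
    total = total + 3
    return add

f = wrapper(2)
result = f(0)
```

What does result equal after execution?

Step 1: wrapper(2) sets total = 2, then total = 2 + 3 = 5.
Step 2: Closures capture by reference, so add sees total = 5.
Step 3: f(0) returns 5 + 0 = 5

The answer is 5.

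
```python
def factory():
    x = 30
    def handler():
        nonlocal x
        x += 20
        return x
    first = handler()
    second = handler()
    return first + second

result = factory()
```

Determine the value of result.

Step 1: x starts at 30.
Step 2: First call: x = 30 + 20 = 50, returns 50.
Step 3: Second call: x = 50 + 20 = 70, returns 70.
Step 4: result = 50 + 70 = 120

The answer is 120.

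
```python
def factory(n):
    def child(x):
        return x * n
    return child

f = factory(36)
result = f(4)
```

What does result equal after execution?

Step 1: factory(36) creates a closure capturing n = 36.
Step 2: f(4) computes 4 * 36 = 144.
Step 3: result = 144

The answer is 144.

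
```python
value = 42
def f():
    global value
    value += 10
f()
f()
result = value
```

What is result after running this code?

Step 1: value = 42.
Step 2: First f(): value = 42 + 10 = 52.
Step 3: Second f(): value = 52 + 10 = 62. result = 62

The answer is 62.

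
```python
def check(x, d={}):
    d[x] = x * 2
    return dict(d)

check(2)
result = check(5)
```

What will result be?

Step 1: Mutable default dict is shared across calls.
Step 2: First call adds 2: 4. Second call adds 5: 10.
Step 3: result = {2: 4, 5: 10}

The answer is {2: 4, 5: 10}.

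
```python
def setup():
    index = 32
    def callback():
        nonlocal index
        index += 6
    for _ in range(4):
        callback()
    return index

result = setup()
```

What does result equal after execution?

Step 1: index = 32.
Step 2: callback() is called 4 times in a loop, each adding 6 via nonlocal.
Step 3: index = 32 + 6 * 4 = 56

The answer is 56.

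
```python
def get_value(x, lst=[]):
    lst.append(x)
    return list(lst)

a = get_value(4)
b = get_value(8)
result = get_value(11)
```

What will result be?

Step 1: Default list is shared. list() creates copies for return values.
Step 2: Internal list grows: [4] -> [4, 8] -> [4, 8, 11].
Step 3: result = [4, 8, 11]

The answer is [4, 8, 11].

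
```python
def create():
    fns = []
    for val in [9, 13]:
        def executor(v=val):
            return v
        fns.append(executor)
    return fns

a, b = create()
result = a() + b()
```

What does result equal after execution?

Step 1: Default argument v=val captures val at each iteration.
Step 2: a() returns 9 (captured at first iteration), b() returns 13 (captured at second).
Step 3: result = 9 + 13 = 22

The answer is 22.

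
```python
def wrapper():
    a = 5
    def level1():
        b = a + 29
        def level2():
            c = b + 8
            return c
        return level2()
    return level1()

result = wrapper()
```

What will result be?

Step 1: a = 5. b = a + 29 = 34.
Step 2: c = b + 8 = 34 + 8 = 42.
Step 3: result = 42

The answer is 42.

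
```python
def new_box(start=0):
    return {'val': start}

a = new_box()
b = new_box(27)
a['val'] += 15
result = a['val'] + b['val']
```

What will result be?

Step 1: new_box() returns a new dict each call (immutable default 0).
Step 2: a = {'val': 0}, b = {'val': 27}.
Step 3: a['val'] += 15 = 15. result = 15 + 27 = 42

The answer is 42.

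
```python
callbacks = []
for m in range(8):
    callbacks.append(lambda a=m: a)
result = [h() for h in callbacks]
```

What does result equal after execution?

Step 1: Default arg a=m captures m at each iteration.
Step 2: Each lambda has its own default: 0, 1, ..., 7.
Step 3: result = [0, 1, 2, 3, 4, 5, 6, 7]

The answer is [0, 1, 2, 3, 4, 5, 6, 7].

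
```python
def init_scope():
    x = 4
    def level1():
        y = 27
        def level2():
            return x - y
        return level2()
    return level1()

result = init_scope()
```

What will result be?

Step 1: x = 4 in init_scope. y = 27 in level1.
Step 2: level2() reads x = 4 and y = 27 from enclosing scopes.
Step 3: result = 4 - 27 = -23

The answer is -23.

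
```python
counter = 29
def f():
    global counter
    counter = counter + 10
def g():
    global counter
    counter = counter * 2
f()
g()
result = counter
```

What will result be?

Step 1: counter = 29.
Step 2: f() adds 10: counter = 29 + 10 = 39.
Step 3: g() doubles: counter = 39 * 2 = 78.
Step 4: result = 78

The answer is 78.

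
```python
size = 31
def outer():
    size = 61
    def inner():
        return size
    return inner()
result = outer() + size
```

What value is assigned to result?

Step 1: Global size = 31. outer() shadows with size = 61.
Step 2: inner() returns enclosing size = 61. outer() = 61.
Step 3: result = 61 + global size (31) = 92

The answer is 92.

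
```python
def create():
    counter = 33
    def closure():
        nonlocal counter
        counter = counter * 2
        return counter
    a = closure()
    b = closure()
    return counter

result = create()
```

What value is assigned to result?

Step 1: counter starts at 33.
Step 2: First closure(): counter = 33 * 2 = 66.
Step 3: Second closure(): counter = 66 * 2 = 132.
Step 4: result = 132

The answer is 132.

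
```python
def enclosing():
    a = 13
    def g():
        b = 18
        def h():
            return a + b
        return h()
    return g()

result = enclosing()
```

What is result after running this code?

Step 1: enclosing() defines a = 13. g() defines b = 18.
Step 2: h() accesses both from enclosing scopes: a = 13, b = 18.
Step 3: result = 13 + 18 = 31

The answer is 31.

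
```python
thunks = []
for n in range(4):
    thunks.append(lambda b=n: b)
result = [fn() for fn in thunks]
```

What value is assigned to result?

Step 1: Default arg b=n captures n at each iteration.
Step 2: Each lambda has its own default: 0, 1, ..., 3.
Step 3: result = [0, 1, 2, 3]

The answer is [0, 1, 2, 3].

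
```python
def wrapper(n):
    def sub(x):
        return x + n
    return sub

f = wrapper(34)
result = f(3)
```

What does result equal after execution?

Step 1: wrapper(34) creates a closure that captures n = 34.
Step 2: f(3) calls the closure with x = 3, returning 3 + 34 = 37.
Step 3: result = 37

The answer is 37.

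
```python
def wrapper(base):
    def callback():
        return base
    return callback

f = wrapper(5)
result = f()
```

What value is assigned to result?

Step 1: wrapper(5) creates closure capturing base = 5.
Step 2: f() returns the captured base = 5.
Step 3: result = 5

The answer is 5.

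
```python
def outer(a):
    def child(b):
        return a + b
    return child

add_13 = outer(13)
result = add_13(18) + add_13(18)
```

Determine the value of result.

Step 1: add_13 captures a = 13.
Step 2: add_13(18) = 13 + 18 = 31, called twice.
Step 3: result = 31 + 31 = 62

The answer is 62.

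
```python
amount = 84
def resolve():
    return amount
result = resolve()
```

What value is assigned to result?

Step 1: amount = 84 is defined in the global scope.
Step 2: resolve() looks up amount. No local amount exists, so Python checks the global scope via LEGB rule and finds amount = 84.
Step 3: result = 84

The answer is 84.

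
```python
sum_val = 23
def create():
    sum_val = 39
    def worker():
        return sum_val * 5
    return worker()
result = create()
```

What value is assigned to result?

Step 1: create() shadows global sum_val with sum_val = 39.
Step 2: worker() finds sum_val = 39 in enclosing scope, computes 39 * 5 = 195.
Step 3: result = 195

The answer is 195.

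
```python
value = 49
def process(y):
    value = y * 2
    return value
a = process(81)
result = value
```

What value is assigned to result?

Step 1: Global value = 49.
Step 2: process(81) creates local value = 81 * 2 = 162.
Step 3: Global value unchanged because no global keyword. result = 49

The answer is 49.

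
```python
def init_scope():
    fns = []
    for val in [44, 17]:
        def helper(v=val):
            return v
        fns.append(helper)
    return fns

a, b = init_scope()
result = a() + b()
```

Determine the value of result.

Step 1: Default argument v=val captures val at each iteration.
Step 2: a() returns 44 (captured at first iteration), b() returns 17 (captured at second).
Step 3: result = 44 + 17 = 61

The answer is 61.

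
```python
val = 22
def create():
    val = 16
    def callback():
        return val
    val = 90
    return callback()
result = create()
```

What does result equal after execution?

Step 1: create() sets val = 16, then later val = 90.
Step 2: callback() is called after val is reassigned to 90. Closures capture variables by reference, not by value.
Step 3: result = 90

The answer is 90.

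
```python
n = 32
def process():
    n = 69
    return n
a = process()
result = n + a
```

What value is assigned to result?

Step 1: Global n = 32. process() returns local n = 69.
Step 2: a = 69. Global n still = 32.
Step 3: result = 32 + 69 = 101

The answer is 101.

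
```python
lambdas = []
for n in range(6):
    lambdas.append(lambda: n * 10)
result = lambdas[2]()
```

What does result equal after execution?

Step 1: All lambdas reference the same variable n (late binding).
Step 2: After the loop, n = 5. Every lambda returns n * 10.
Step 3: lambdas[2]() = 5 * 10 = 50

The answer is 50.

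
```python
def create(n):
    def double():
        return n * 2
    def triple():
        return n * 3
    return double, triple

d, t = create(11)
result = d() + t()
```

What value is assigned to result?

Step 1: Both closures capture the same n = 11.
Step 2: d() = 11 * 2 = 22, t() = 11 * 3 = 33.
Step 3: result = 22 + 33 = 55

The answer is 55.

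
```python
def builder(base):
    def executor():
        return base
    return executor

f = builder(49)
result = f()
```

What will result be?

Step 1: builder(49) creates closure capturing base = 49.
Step 2: f() returns the captured base = 49.
Step 3: result = 49

The answer is 49.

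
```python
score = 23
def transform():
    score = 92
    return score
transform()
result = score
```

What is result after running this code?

Step 1: score = 23 globally.
Step 2: transform() creates a LOCAL score = 92 (no global keyword!).
Step 3: The global score is unchanged. result = 23

The answer is 23.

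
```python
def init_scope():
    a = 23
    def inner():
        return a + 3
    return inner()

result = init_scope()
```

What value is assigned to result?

Step 1: init_scope() defines a = 23.
Step 2: inner() reads a = 23 from enclosing scope, returns 23 + 3 = 26.
Step 3: result = 26

The answer is 26.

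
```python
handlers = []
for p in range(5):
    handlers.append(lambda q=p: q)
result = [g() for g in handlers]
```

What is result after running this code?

Step 1: Default arg q=p captures p at each iteration.
Step 2: Each lambda has its own default: 0, 1, ..., 4.
Step 3: result = [0, 1, 2, 3, 4]

The answer is [0, 1, 2, 3, 4].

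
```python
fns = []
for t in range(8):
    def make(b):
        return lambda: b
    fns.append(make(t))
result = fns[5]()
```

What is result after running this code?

Step 1: make(t) creates a new scope capturing b = t at call time.
Step 2: fns[5] = make(5), so its lambda captures b = 5.
Step 3: result = 5 (closure factory fixes late binding)

The answer is 5.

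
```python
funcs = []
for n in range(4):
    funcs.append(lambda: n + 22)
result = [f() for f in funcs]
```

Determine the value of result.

Step 1: All lambdas capture n by reference. After the loop, n = 3.
Step 2: Each call returns 3 + 22 = 25.
Step 3: result = [25, 25, 25, 25]

The answer is [25, 25, 25, 25].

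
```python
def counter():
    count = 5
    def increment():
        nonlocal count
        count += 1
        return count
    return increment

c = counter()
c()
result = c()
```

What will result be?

Step 1: counter() creates closure with count = 5.
Step 2: Each c() call increments count via nonlocal. After 2 calls: 5 + 2 = 7.
Step 3: result = 7

The answer is 7.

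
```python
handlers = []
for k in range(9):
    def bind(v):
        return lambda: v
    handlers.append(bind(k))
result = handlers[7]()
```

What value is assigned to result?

Step 1: bind(k) creates a new scope capturing v = k at call time.
Step 2: handlers[7] = bind(7), so its lambda captures v = 7.
Step 3: result = 7 (closure factory fixes late binding)

The answer is 7.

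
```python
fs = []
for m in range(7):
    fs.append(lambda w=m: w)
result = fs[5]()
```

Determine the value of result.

Step 1: Default argument w=m captures m's value at each iteration.
Step 2: fs[5] captured w = 5 when m was 5.
Step 3: result = 5

The answer is 5.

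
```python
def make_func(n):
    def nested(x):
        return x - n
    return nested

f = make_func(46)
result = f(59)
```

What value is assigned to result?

Step 1: make_func(46) creates a closure capturing n = 46.
Step 2: f(59) computes 59 - 46 = 13.
Step 3: result = 13

The answer is 13.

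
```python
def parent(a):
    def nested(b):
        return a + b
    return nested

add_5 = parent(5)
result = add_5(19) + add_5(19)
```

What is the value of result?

Step 1: add_5 captures a = 5.
Step 2: add_5(19) = 5 + 19 = 24, called twice.
Step 3: result = 24 + 24 = 48

The answer is 48.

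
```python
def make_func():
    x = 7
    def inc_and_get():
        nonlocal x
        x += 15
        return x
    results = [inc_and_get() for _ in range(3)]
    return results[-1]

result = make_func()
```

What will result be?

Step 1: x = 7.
Step 2: Three calls to inc_and_get(), each adding 15.
Step 3: Last value = 7 + 15 * 3 = 52

The answer is 52.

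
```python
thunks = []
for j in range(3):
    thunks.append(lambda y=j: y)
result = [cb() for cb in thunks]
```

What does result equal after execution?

Step 1: Default arg y=j captures j at each iteration.
Step 2: Each lambda has its own default: 0, 1, ..., 2.
Step 3: result = [0, 1, 2]

The answer is [0, 1, 2].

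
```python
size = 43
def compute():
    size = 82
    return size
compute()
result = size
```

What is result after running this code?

Step 1: size = 43 globally.
Step 2: compute() creates a LOCAL size = 82 (no global keyword!).
Step 3: The global size is unchanged. result = 43

The answer is 43.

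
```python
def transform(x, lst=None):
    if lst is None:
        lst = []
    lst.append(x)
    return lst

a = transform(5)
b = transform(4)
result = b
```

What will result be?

Step 1: None default with guard creates a NEW list each call.
Step 2: a = [5] (fresh list). b = [4] (another fresh list).
Step 3: result = [4] (this is the fix for mutable default)

The answer is [4].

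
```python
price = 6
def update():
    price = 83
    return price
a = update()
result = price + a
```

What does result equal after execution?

Step 1: Global price = 6. update() returns local price = 83.
Step 2: a = 83. Global price still = 6.
Step 3: result = 6 + 83 = 89

The answer is 89.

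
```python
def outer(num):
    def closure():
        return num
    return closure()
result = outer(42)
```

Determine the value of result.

Step 1: outer(42) binds parameter num = 42.
Step 2: closure() looks up num in enclosing scope and finds the parameter num = 42.
Step 3: result = 42

The answer is 42.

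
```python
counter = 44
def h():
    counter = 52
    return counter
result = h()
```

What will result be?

Step 1: Global counter = 44.
Step 2: h() creates local counter = 52, shadowing the global.
Step 3: Returns local counter = 52. result = 52

The answer is 52.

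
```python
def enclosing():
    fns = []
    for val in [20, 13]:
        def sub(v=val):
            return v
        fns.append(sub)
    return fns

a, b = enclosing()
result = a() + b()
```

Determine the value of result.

Step 1: Default argument v=val captures val at each iteration.
Step 2: a() returns 20 (captured at first iteration), b() returns 13 (captured at second).
Step 3: result = 20 + 13 = 33

The answer is 33.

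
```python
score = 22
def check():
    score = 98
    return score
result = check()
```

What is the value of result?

Step 1: Global score = 22.
Step 2: check() creates local score = 98, shadowing the global.
Step 3: Returns local score = 98. result = 98

The answer is 98.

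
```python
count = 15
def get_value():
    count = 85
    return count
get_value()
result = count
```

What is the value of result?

Step 1: count = 15 globally.
Step 2: get_value() creates a LOCAL count = 85 (no global keyword!).
Step 3: The global count is unchanged. result = 15

The answer is 15.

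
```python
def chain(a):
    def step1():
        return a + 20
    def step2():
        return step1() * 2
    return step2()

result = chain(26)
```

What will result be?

Step 1: chain(26) captures a = 26.
Step 2: step2() calls step1() which returns 26 + 20 = 46.
Step 3: step2() returns 46 * 2 = 92

The answer is 92.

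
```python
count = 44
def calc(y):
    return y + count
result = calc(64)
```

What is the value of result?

Step 1: count = 44 is defined globally.
Step 2: calc(64) uses parameter y = 64 and looks up count from global scope = 44.
Step 3: result = 64 + 44 = 108

The answer is 108.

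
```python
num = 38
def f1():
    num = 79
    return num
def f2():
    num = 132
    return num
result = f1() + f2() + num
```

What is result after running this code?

Step 1: Each function shadows global num with its own local.
Step 2: f1() returns 79, f2() returns 132.
Step 3: Global num = 38 is unchanged. result = 79 + 132 + 38 = 249

The answer is 249.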